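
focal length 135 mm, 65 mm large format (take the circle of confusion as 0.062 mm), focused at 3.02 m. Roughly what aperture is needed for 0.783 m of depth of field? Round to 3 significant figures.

f/13

Write h = H − f = f²/(N·c). The thin-lens limits are Dn = s·h/(h + (s−f)) and Df = s·h/(h − (s−f)), so DoF = Df − Dn = 2·s·(s−f)·h / (h² − (s−f)²).
That is a quadratic in h: DoF·h² − 2·s·(s−f)·h − DoF·(s−f)² = 0 ⇒ h = (s−f)·(s + √(s² + DoF²)) / DoF = 2885 × (3020 + √(3020² + 783²)) / 783 = 2885 × (3020 + 3119.85) / 783 ≈ 22623 mm.
Then N = f²/(c·h) = 135² / (0.062 × 22623) = 18225 / 1402.6 ≈ 13.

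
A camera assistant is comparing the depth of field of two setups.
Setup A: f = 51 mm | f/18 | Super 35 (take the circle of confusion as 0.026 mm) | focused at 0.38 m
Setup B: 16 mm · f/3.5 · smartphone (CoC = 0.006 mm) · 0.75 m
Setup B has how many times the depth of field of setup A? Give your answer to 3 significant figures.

2.01

Setup A: H = 51²/(18×0.026) + 51 ≈ 5608.7 mm; DoF = Df − Dn = 403.910 − 358.762 ≈ 45.148 mm.
Setup B: H = 16²/(3.5×0.006) + 16 ≈ 12206.5 mm; DoF = Df − Dn = 798.051 − 707.406 ≈ 90.645 mm.
Ratio = 90.645 / 45.148 ≈ 2.01.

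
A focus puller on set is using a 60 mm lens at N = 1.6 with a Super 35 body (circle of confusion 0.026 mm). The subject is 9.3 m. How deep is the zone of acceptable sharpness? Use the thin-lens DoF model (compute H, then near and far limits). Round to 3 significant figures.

Hyperfocal distance H = f²/(N·c) + f = 60²/(1.6 × 0.026) + 60 = 3600/0.0416 + 60 ≈ 86598.5 mm ≈ 86.60 m.
Near limit Dn = s·(H − f)/(H + s − 2f) = 9300 × (86598.5 − 60) / (86598.5 + 9300 − 2 × 60) = 9300 × 86538.5 / 95778.5 ≈ 8402.8 mm.
Far limit Df = s·(H − f)/(H − s) = 9300 × (86598.5 − 60) / (86598.5 − 9300) = 9300 × 86538.5 / 77298.5 ≈ 10411.7 mm.
Depth of field = Df − Dn = 10411.7 − 8402.8 ≈ 2008.9 mm ≈ 2.01 m.

2.01 m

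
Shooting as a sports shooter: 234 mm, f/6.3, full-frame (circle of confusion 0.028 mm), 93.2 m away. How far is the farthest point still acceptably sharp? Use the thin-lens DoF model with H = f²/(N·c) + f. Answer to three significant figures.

133 m

Hyperfocal distance H = f²/(N·c) + f = 234²/(6.3 × 0.028) + 234 = 54756/0.1764 + 234 ≈ 310642.2 mm ≈ 310.6 m.
Far limit Df = s·(H − f)/(H − s) = 93200 × (310642.2 − 234) / (310642.2 − 93200) = 93200 × 310408.2 / 217442.2 ≈ 133047 mm ≈ 133 m.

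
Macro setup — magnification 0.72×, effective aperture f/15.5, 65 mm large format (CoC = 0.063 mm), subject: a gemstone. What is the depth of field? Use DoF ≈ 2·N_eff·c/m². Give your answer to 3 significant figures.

3.77 mm

At magnification m, DoF ≈ 2·N_eff·c/m² = 2 × 15.5 × 0.063 / 0.72² = 1.953 / 0.5184 ≈ 3.77 mm.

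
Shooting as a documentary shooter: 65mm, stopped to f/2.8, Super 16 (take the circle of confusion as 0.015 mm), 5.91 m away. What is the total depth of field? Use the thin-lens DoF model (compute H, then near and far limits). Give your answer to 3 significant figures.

Hyperfocal distance H = f²/(N·c) + f = 65²/(2.8 × 0.015) + 65 = 4225/0.042 + 65 ≈ 100660.2 mm ≈ 100.7 m.
Near limit Dn = s·(H − f)/(H + s − 2f) = 5910 × (100660.2 − 65) / (100660.2 + 5910 − 2 × 65) = 5910 × 100595.2 / 106440.2 ≈ 5585.46 mm.
Far limit Df = s·(H − f)/(H − s) = 5910 × (100660.2 − 65) / (100660.2 − 5910) = 5910 × 100595.2 / 94750.2 ≈ 6274.58 mm.
Depth of field = Df − Dn = 6274.58 − 5585.46 ≈ 689.12 mm ≈ 0.689 m.

0.689 m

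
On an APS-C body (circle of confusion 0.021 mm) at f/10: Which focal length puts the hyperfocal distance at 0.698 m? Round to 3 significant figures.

From H = f²/(N·c) + f, with f ≪ H: f ≈ √(H·N·c) = √(698 × 10 × 0.021) = √146.58 ≈ 12.11 mm.
Exact: f² + N·c·f − N·c·H = 0 ⇒ f = (−N·c + √((N·c)² + 4·N·c·H))/2 = (−0.21 + √586.36)/2 ≈ 12.002 mm ≈ 12.0 mm.

12.0 mm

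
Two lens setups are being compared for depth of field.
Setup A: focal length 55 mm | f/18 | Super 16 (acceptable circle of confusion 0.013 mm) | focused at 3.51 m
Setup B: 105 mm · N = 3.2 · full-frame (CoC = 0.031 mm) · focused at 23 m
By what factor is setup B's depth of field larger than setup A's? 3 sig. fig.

Setup A: H = 55²/(18×0.013) + 55 ≈ 12982.4 mm; DoF = Df − Dn = 4790.3 − 2769.7 ≈ 2020.6 mm.
Setup B: H = 105²/(3.2×0.031) + 105 ≈ 111244.1 mm; DoF = Df − Dn = 28967.4 − 19071.3 ≈ 9896.1 mm.
Ratio = 9896.1 / 2020.6 ≈ 4.90.

4.90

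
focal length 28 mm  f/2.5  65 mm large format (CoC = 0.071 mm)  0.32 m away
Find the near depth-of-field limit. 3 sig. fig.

Hyperfocal distance H = f²/(N·c) + f = 28²/(2.5 × 0.071) + 28 = 784/0.1775 + 28 ≈ 4444.9 mm ≈ 4.445 m.
Near limit Dn = s·(H − f)/(H + s − 2f) = 320 × (4444.9 − 28) / (4444.9 + 320 − 2 × 28) = 320 × 4416.9 / 4708.9 ≈ 300.16 mm.

300 mm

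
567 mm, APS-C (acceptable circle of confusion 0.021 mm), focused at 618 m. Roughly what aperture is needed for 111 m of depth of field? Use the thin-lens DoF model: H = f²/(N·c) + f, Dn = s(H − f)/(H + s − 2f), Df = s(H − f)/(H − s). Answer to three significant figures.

f/2.21

Write h = H − f = f²/(N·c). The thin-lens limits are Dn = s·h/(h + (s−f)) and Df = s·h/(h − (s−f)), so DoF = Df − Dn = 2·s·(s−f)·h / (h² − (s−f)²).
That is a quadratic in h: DoF·h² − 2·s·(s−f)·h − DoF·(s−f)² = 0 ⇒ h = (s−f)·(s + √(s² + DoF²)) / DoF = 617433 × (618000 + √(618000² + 111000²)) / 111000 = 617433 × (618000 + 627889) / 111000 ≈ 6930209 mm.
Then N = f²/(c·h) = 567² / (0.021 × 6930209) = 321489 / 145534 ≈ 2.21.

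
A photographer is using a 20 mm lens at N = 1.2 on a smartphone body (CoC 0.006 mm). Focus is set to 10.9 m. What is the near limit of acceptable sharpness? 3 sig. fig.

Hyperfocal distance H = f²/(N·c) + f = 20²/(1.2 × 0.006) + 20 = 400/0.0072 + 20 ≈ 55575.6 mm ≈ 55.58 m.
Near limit Dn = s·(H − f)/(H + s − 2f) = 10900 × (55575.6 − 20) / (55575.6 + 10900 − 2 × 20) = 10900 × 55555.6 / 66435.6 ≈ 9114.9 mm ≈ 9.11 m.

9.11 m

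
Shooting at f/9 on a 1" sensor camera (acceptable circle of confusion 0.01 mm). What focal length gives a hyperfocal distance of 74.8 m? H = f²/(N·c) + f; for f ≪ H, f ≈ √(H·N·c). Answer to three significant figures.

From H = f²/(N·c) + f, with f ≪ H: f ≈ √(H·N·c) = √(74800 × 9 × 0.01) = √6732.0 ≈ 82.05 mm.
Exact: f² + N·c·f − N·c·H = 0 ⇒ f = (−N·c + √((N·c)² + 4·N·c·H))/2 = (−0.09 + √26928)/2 ≈ 82.004 mm ≈ 82.0 mm.

82.0 mm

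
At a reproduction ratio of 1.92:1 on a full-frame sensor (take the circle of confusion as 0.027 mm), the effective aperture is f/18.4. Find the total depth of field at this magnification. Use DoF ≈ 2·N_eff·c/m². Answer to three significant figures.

At magnification m, DoF ≈ 2·N_eff·c/m² = 2 × 18.4 × 0.027 / 1.92² = 0.9936 / 3.686 ≈ 0.27 mm.

0.270 mm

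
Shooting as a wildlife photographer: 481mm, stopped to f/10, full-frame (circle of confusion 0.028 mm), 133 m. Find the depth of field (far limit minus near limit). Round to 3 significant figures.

43.8 m

Hyperfocal distance H = f²/(N·c) + f = 481²/(10 × 0.028) + 481 = 231361/0.28 + 481 ≈ 826770.3 mm ≈ 826.8 m.
Near limit Dn = s·(H − f)/(H + s − 2f) = 133000 × (826770.3 − 481) / (826770.3 + 133000 − 2 × 481) = 133000 × 826289.3 / 958808.3 ≈ 114618 mm.
Far limit Df = s·(H − f)/(H − s) = 133000 × (826770.3 − 481) / (826770.3 − 133000) = 133000 × 826289.3 / 693770.3 ≈ 158405 mm.
Depth of field = Df − Dn = 158405 − 114618 ≈ 43787 mm ≈ 43.8 m.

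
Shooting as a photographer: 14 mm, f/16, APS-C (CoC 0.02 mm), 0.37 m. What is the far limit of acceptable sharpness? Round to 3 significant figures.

Hyperfocal distance H = f²/(N·c) + f = 14²/(16 × 0.02) + 14 = 196/0.32 + 14 ≈ 626.5 mm ≈ 0.626 m.
Far limit Df = s·(H − f)/(H − s) = 370 × (626.5 − 14) / (626.5 − 370) = 370 × 612.5 / 256.5 ≈ 883.53 mm ≈ 0.884 m.

0.884 m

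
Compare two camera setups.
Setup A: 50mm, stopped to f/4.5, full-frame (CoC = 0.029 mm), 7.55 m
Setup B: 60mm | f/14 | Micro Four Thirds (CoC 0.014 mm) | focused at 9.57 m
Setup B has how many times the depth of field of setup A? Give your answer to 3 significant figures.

1.94

Setup A: H = 50²/(4.5×0.029) + 50 ≈ 19207.1 mm; DoF = Df − Dn = 12407.6 − 5425.8 ≈ 6981.8 mm.
Setup B: H = 60²/(14×0.014) + 60 ≈ 18427.3 mm; DoF = Df − Dn = 19845 − 6305 ≈ 13540 mm.
Ratio = 13540 / 6981.8 ≈ 1.94.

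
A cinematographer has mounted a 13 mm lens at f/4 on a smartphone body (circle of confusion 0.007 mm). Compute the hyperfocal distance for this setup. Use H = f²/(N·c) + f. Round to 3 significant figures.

Hyperfocal distance H = f²/(N·c) + f = 13²/(4 × 0.007) + 13 = 169/0.028 + 13 ≈ 6048.7 mm ≈ 6.05 m.

6.05 m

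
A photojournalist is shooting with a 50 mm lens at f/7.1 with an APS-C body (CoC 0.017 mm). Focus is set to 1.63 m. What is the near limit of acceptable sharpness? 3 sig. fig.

1.51 m

Hyperfocal distance H = f²/(N·c) + f = 50²/(7.1 × 0.017) + 50 = 2500/0.1207 + 50 ≈ 20762.5 mm ≈ 20.76 m.
Near limit Dn = s·(H − f)/(H + s − 2f) = 1630 × (20762.5 − 50) / (20762.5 + 1630 − 2 × 50) = 1630 × 20712.5 / 22292.5 ≈ 1514.5 mm ≈ 1.51 m.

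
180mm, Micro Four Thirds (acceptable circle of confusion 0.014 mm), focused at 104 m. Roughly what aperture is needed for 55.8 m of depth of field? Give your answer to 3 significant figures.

Write h = H − f = f²/(N·c). The thin-lens limits are Dn = s·h/(h + (s−f)) and Df = s·h/(h − (s−f)), so DoF = Df − Dn = 2·s·(s−f)·h / (h² − (s−f)²).
That is a quadratic in h: DoF·h² − 2·s·(s−f)·h − DoF·(s−f)² = 0 ⇒ h = (s−f)·(s + √(s² + DoF²)) / DoF = 103820 × (104000 + √(104000² + 55800²)) / 55800 = 103820 × (104000 + 118024) / 55800 ≈ 413092 mm.
Then N = f²/(c·h) = 180² / (0.014 × 413092) = 32400 / 5783.3 ≈ 5.60.

f/5.60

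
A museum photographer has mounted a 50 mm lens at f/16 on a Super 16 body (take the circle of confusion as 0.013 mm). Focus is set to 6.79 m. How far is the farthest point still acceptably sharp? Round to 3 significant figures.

Hyperfocal distance H = f²/(N·c) + f = 50²/(16 × 0.013) + 50 = 2500/0.208 + 50 ≈ 12069.2 mm ≈ 12.07 m.
Far limit Df = s·(H − f)/(H − s) = 6790 × (12069.2 − 50) / (12069.2 − 6790) = 6790 × 12019.2 / 5279.2 ≈ 15459 mm ≈ 15.5 m.

15.5 m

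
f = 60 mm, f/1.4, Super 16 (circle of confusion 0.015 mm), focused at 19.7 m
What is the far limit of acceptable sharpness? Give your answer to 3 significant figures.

22.2 m

Hyperfocal distance H = f²/(N·c) + f = 60²/(1.4 × 0.015) + 60 = 3600/0.021 + 60 ≈ 171488.6 mm ≈ 171.5 m.
Far limit Df = s·(H − f)/(H − s) = 19700 × (171488.6 − 60) / (171488.6 − 19700) = 19700 × 171428.6 / 151788.6 ≈ 22249 mm ≈ 22.2 m.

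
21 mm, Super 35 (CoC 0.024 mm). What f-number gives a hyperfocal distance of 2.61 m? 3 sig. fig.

Rearrange H = f²/(N·c) + f for N: N = f² / ((H − f)·c).
N = 21² / ((2610 − 21) × 0.024) = 441 / 62.14 ≈ 7.10.

f/7.10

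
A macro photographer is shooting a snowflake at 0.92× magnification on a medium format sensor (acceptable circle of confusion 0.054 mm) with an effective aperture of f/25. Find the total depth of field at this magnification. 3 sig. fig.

At magnification m, DoF ≈ 2·N_eff·c/m² = 2 × 25 × 0.054 / 0.92² = 2.7 / 0.8464 ≈ 3.19 mm.

3.19 mm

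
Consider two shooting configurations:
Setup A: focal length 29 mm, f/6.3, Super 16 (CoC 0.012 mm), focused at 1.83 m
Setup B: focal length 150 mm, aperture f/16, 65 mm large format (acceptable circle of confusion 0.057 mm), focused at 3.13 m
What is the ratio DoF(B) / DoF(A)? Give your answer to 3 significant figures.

1.26

Setup A: H = 29²/(6.3×0.012) + 29 ≈ 11153.3 mm; DoF = Df − Dn = 2183.50 − 1575.01 ≈ 608.49 mm.
Setup B: H = 150²/(16×0.057) + 150 ≈ 24821.1 mm; DoF = Df − Dn = 3560.01 − 2792.67 ≈ 767.34 mm.
Ratio = 767.34 / 608.49 ≈ 1.26.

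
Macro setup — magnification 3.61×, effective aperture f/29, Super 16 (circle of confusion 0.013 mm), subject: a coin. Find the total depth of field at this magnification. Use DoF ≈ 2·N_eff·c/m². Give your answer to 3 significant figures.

At magnification m, DoF ≈ 2·N_eff·c/m² = 2 × 29 × 0.013 / 3.61² = 0.754 / 13.03 ≈ 0.0579 mm.

0.0579 mm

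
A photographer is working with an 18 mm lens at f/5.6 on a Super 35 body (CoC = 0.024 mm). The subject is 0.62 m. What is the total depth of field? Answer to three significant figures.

330 mm

Hyperfocal distance H = f²/(N·c) + f = 18²/(5.6 × 0.024) + 18 = 324/0.1344 + 18 ≈ 2428.7 mm ≈ 2.429 m.
Near limit Dn = s·(H − f)/(H + s − 2f) = 620 × (2428.7 − 18) / (2428.7 + 620 − 2 × 18) = 620 × 2410.7 / 3012.7 ≈ 496.11 mm.
Far limit Df = s·(H − f)/(H − s) = 620 × (2428.7 − 18) / (2428.7 − 620) = 620 × 2410.7 / 1808.7 ≈ 826.36 mm.
Depth of field = Df − Dn = 826.36 − 496.11 ≈ 330.25 mm.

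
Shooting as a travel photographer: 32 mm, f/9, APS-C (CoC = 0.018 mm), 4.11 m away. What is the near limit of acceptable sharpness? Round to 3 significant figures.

2.50 m

Hyperfocal distance H = f²/(N·c) + f = 32²/(9 × 0.018) + 32 = 1024/0.162 + 32 ≈ 6353.0 mm ≈ 6.353 m.
Near limit Dn = s·(H − f)/(H + s − 2f) = 4110 × (6353.0 − 32) / (6353.0 + 4110 − 2 × 32) = 4110 × 6321.0 / 10399.0 ≈ 2498.2 mm ≈ 2.50 m.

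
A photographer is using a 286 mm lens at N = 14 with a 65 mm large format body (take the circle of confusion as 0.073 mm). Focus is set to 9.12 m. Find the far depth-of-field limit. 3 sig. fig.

10.3 m

Hyperfocal distance H = f²/(N·c) + f = 286²/(14 × 0.073) + 286 = 81796/1.022 + 286 ≈ 80321.2 mm ≈ 80.32 m.
Far limit Df = s·(H − f)/(H − s) = 9120 × (80321.2 − 286) / (80321.2 − 9120) = 9120 × 80035.2 / 71201.2 ≈ 10252 mm ≈ 10.3 m.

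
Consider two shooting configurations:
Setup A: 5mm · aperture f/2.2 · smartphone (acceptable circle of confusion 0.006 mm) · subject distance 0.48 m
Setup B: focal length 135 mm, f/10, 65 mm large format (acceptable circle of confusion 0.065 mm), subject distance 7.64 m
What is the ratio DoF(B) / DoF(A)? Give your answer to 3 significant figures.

17.1

Setup A: H = 5²/(2.2×0.006) + 5 ≈ 1898.9 mm; DoF = Df − Dn = 640.68 − 383.75 ≈ 256.93 mm.
Setup B: H = 135²/(10×0.065) + 135 ≈ 28173.5 mm; DoF = Df − Dn = 10432.4 − 6026.8 ≈ 4405.6 mm.
Ratio = 4405.6 / 256.93 ≈ 17.1.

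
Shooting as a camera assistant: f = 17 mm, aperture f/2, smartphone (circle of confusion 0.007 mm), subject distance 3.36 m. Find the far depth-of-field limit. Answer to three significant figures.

Hyperfocal distance H = f²/(N·c) + f = 17²/(2 × 0.007) + 17 = 289/0.014 + 17 ≈ 20659.9 mm ≈ 20.66 m.
Far limit Df = s·(H − f)/(H − s) = 3360 × (20659.9 − 17) / (20659.9 − 3360) = 3360 × 20642.9 / 17299.9 ≈ 4009.3 mm ≈ 4.01 m.

4.01 m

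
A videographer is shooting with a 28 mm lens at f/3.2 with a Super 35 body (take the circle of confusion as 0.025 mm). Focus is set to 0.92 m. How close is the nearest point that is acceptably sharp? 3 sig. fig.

0.843 m

Hyperfocal distance H = f²/(N·c) + f = 28²/(3.2 × 0.025) + 28 = 784/0.08 + 28 ≈ 9828.0 mm ≈ 9.828 m.
Near limit Dn = s·(H − f)/(H + s − 2f) = 920 × (9828.0 − 28) / (9828.0 + 920 − 2 × 28) = 920 × 9800.0 / 10692.0 ≈ 843.25 mm ≈ 0.843 m.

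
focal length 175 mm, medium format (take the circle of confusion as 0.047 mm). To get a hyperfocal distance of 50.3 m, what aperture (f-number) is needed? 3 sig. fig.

Rearrange H = f²/(N·c) + f for N: N = f² / ((H − f)·c).
N = 175² / ((50300 − 175) × 0.047) = 30625 / 2356 ≈ 13.

f/13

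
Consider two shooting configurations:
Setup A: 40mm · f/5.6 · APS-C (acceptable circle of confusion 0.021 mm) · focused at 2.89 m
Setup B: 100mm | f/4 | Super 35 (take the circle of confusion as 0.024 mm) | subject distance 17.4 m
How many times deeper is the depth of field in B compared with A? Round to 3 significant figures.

Setup A: H = 40²/(5.6×0.021) + 40 ≈ 13645.4 mm; DoF = Df − Dn = 3655.8 − 2389.5 ≈ 1266.3 mm.
Setup B: H = 100²/(4×0.024) + 100 ≈ 104266.7 mm; DoF = Df − Dn = 20865.3 − 14921.8 ≈ 5943.5 mm.
Ratio = 5943.5 / 1266.3 ≈ 4.69.

4.69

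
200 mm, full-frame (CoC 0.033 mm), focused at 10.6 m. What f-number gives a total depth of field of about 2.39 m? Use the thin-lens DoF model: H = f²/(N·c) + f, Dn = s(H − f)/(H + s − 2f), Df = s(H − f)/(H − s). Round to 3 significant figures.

f/13

Write h = H − f = f²/(N·c). The thin-lens limits are Dn = s·h/(h + (s−f)) and Df = s·h/(h − (s−f)), so DoF = Df − Dn = 2·s·(s−f)·h / (h² − (s−f)²).
That is a quadratic in h: DoF·h² − 2·s·(s−f)·h − DoF·(s−f)² = 0 ⇒ h = (s−f)·(s + √(s² + DoF²)) / DoF = 10400 × (10600 + √(10600² + 2390²)) / 2390 = 10400 × (10600 + 10866.1) / 2390 ≈ 93409 mm.
Then N = f²/(c·h) = 200² / (0.033 × 93409) = 40000 / 3082.5 ≈ 13.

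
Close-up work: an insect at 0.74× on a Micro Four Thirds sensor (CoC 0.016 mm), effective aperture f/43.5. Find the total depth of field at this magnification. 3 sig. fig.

2.54 mm

At magnification m, DoF ≈ 2·N_eff·c/m² = 2 × 43.5 × 0.016 / 0.74² = 1.392 / 0.5476 ≈ 2.54 mm.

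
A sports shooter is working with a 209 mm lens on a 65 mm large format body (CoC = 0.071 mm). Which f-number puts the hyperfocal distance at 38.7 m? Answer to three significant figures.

f/16

Rearrange H = f²/(N·c) + f for N: N = f² / ((H − f)·c).
N = 209² / ((38700 − 209) × 0.071) = 43681 / 2733 ≈ 16.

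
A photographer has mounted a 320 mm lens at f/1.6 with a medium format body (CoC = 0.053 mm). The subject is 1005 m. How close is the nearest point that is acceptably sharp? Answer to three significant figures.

549 m

Hyperfocal distance H = f²/(N·c) + f = 320²/(1.6 × 0.053) + 320 = 102400/0.0848 + 320 ≈ 1207867.2 mm ≈ 1208 m.
Near limit Dn = s·(H − f)/(H + s − 2f) = 1005000 × (1207867.2 − 320) / (1207867.2 + 1005000 − 2 × 320) = 1005000 × 1207547.2 / 2212227.2 ≈ 548581 mm ≈ 549 m.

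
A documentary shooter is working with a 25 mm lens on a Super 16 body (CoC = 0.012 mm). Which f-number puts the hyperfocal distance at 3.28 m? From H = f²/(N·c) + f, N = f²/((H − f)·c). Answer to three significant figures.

Rearrange H = f²/(N·c) + f for N: N = f² / ((H − f)·c).
N = 25² / ((3280 − 25) × 0.012) = 625 / 39.06 ≈ 16.

f/16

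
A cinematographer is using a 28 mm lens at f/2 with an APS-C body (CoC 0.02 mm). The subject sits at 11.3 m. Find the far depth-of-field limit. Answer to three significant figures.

26.6 m

Hyperfocal distance H = f²/(N·c) + f = 28²/(2 × 0.02) + 28 = 784/0.04 + 28 ≈ 19628.0 mm ≈ 19.63 m.
Far limit Df = s·(H − f)/(H − s) = 11300 × (19628.0 − 28) / (19628.0 − 11300) = 11300 × 19600.0 / 8328.0 ≈ 26595 mm ≈ 26.6 m.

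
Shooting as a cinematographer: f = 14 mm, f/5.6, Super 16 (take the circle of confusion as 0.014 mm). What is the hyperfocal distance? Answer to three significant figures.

Hyperfocal distance H = f²/(N·c) + f = 14²/(5.6 × 0.014) + 14 = 196/0.0784 + 14 ≈ 2514.0 mm ≈ 2.51 m.

2.51 m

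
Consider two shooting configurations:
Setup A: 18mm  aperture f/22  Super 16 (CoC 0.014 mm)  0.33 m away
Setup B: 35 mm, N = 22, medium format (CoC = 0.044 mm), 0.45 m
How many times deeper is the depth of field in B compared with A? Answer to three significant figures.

Setup A: H = 18²/(22×0.014) + 18 ≈ 1069.9 mm; DoF = Df − Dn = 469.14 − 254.51 ≈ 214.63 mm.
Setup B: H = 35²/(22×0.044) + 35 ≈ 1300.5 mm; DoF = Df − Dn = 669.58 − 338.87 ≈ 330.71 mm.
Ratio = 330.71 / 214.63 ≈ 1.54.

1.54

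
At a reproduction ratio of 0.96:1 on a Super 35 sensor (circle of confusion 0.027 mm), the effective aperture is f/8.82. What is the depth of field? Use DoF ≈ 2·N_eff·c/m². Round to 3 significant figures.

At magnification m, DoF ≈ 2·N_eff·c/m² = 2 × 8.82 × 0.027 / 0.96² = 0.4763 / 0.9216 ≈ 0.517 mm.

0.517 mm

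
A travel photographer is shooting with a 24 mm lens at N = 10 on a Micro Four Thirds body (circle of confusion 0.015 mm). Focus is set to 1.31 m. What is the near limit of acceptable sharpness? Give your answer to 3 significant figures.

Hyperfocal distance H = f²/(N·c) + f = 24²/(10 × 0.015) + 24 = 576/0.15 + 24 ≈ 3864.0 mm ≈ 3.864 m.
Near limit Dn = s·(H − f)/(H + s − 2f) = 1310 × (3864.0 − 24) / (3864.0 + 1310 − 2 × 24) = 1310 × 3840.0 / 5126.0 ≈ 981.35 mm ≈ 0.981 m.

0.981 m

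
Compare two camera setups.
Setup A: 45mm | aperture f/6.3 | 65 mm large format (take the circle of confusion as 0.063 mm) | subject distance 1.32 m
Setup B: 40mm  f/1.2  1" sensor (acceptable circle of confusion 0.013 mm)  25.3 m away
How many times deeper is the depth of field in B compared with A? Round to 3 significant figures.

18.9

Setup A: H = 45²/(6.3×0.063) + 45 ≈ 5147.0 mm; DoF = Df − Dn = 1759.77 − 1056.08 ≈ 703.69 mm.
Setup B: H = 40²/(1.2×0.013) + 40 ≈ 102604.1 mm; DoF = Df − Dn = 33567 − 20300 ≈ 13267 mm.
Ratio = 13267 / 703.69 ≈ 18.9.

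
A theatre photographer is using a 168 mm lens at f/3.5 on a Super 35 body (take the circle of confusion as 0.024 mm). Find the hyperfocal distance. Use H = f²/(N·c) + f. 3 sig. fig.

336 m

Hyperfocal distance H = f²/(N·c) + f = 168²/(3.5 × 0.024) + 168 = 28224/0.084 + 168 ≈ 336168.0 mm ≈ 336 m.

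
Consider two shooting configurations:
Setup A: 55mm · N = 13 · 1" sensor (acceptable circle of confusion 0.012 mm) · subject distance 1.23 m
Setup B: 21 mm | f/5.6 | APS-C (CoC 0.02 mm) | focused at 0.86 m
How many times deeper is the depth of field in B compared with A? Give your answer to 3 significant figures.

2.57

Setup A: H = 55²/(13×0.012) + 55 ≈ 19446.0 mm; DoF = Df − Dn = 1309.34 − 1159.73 ≈ 149.61 mm.
Setup B: H = 21²/(5.6×0.02) + 21 ≈ 3958.5 mm; DoF = Df − Dn = 1092.87 − 708.94 ≈ 383.93 mm.
Ratio = 383.93 / 149.61 ≈ 2.57.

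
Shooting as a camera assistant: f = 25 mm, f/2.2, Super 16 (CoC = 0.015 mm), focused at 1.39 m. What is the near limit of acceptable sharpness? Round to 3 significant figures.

1.30 m

Hyperfocal distance H = f²/(N·c) + f = 25²/(2.2 × 0.015) + 25 = 625/0.033 + 25 ≈ 18964.4 mm ≈ 18.96 m.
Near limit Dn = s·(H − f)/(H + s − 2f) = 1390 × (18964.4 − 25) / (18964.4 + 1390 − 2 × 25) = 1390 × 18939.4 / 20304.4 ≈ 1296.6 mm ≈ 1.30 m.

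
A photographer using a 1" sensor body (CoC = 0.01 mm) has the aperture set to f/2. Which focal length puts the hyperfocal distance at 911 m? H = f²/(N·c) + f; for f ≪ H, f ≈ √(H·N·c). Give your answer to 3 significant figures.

From H = f²/(N·c) + f, with f ≪ H: f ≈ √(H·N·c) = √(911000 × 2 × 0.01) = √18220 ≈ 135.0 mm.
The +f correction barely moves this — solving exactly, f² + N·c·f − N·c·H = 0 ⇒ f = (−N·c + √((N·c)² + 4·N·c·H))/2 = (−0.02 + √72880)/2 ≈ 134.97 mm, so f ≈ 135 mm.

135 mm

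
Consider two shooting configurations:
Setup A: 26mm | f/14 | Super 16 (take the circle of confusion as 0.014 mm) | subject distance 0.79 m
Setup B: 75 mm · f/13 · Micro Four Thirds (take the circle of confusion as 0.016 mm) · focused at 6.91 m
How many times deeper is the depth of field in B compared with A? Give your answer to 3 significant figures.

Setup A: H = 26²/(14×0.014) + 26 ≈ 3475.0 mm; DoF = Df − Dn = 1014.79 − 646.74 ≈ 368.05 mm.
Setup B: H = 75²/(13×0.016) + 75 ≈ 27118.3 mm; DoF = Df − Dn = 9247.2 − 5515.9 ≈ 3731.3 mm.
Ratio = 3731.3 / 368.05 ≈ 10.1.

10.1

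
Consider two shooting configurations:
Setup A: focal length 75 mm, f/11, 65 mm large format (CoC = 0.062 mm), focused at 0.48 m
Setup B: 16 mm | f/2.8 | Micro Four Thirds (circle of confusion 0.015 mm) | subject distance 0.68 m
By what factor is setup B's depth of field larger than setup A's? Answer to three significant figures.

Setup A: H = 75²/(11×0.062) + 75 ≈ 8322.8 mm; DoF = Df − Dn = 504.787 − 457.533 ≈ 47.254 mm.
Setup B: H = 16²/(2.8×0.015) + 16 ≈ 6111.2 mm; DoF = Df − Dn = 763.13 − 613.20 ≈ 149.93 mm.
Ratio = 149.93 / 47.254 ≈ 3.17.

3.17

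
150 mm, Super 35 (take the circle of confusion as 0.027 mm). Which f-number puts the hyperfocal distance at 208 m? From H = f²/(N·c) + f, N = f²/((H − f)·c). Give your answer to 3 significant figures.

Rearrange H = f²/(N·c) + f for N: N = f² / ((H − f)·c).
N = 150² / ((208000 − 150) × 0.027) = 22500 / 5612 ≈ 4.01.

f/4.01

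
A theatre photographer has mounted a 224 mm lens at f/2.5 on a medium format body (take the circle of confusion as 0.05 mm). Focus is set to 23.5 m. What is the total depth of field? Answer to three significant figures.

2.73 m

Hyperfocal distance H = f²/(N·c) + f = 224²/(2.5 × 0.05) + 224 = 50176/0.125 + 224 ≈ 401632.0 mm ≈ 401.6 m.
Near limit Dn = s·(H − f)/(H + s − 2f) = 23500 × (401632.0 − 224) / (401632.0 + 23500 − 2 × 224) = 23500 × 401408.0 / 424684.0 ≈ 22212.0 mm.
Far limit Df = s·(H − f)/(H − s) = 23500 × (401632.0 − 224) / (401632.0 − 23500) = 23500 × 401408.0 / 378132.0 ≈ 24946.5 mm.
Depth of field = Df − Dn = 24946.5 − 22212.0 ≈ 2734.5 mm ≈ 2.73 m.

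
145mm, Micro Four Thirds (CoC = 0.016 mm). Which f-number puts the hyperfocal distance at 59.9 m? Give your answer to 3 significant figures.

Rearrange H = f²/(N·c) + f for N: N = f² / ((H − f)·c).
N = 145² / ((59900 − 145) × 0.016) = 21025 / 956.1 ≈ 22.

f/22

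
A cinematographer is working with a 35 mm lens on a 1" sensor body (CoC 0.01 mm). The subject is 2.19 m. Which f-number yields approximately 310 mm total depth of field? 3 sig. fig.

Write h = H − f = f²/(N·c). The thin-lens limits are Dn = s·h/(h + (s−f)) and Df = s·h/(h − (s−f)), so DoF = Df − Dn = 2·s·(s−f)·h / (h² − (s−f)²).
That is a quadratic in h: DoF·h² − 2·s·(s−f)·h − DoF·(s−f)² = 0 ⇒ h = (s−f)·(s + √(s² + DoF²)) / DoF = 2155 × (2190 + √(2190² + 310²)) / 310 = 2155 × (2190 + 2211.83) / 310 ≈ 30600 mm.
Then N = f²/(c·h) = 35² / (0.01 × 30600) = 1225 / 306.00 ≈ 4.

f/4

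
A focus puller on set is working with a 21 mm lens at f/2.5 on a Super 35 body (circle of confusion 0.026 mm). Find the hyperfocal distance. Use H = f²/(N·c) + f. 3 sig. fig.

6.81 m

Hyperfocal distance H = f²/(N·c) + f = 21²/(2.5 × 0.026) + 21 = 441/0.065 + 21 ≈ 6805.6 mm ≈ 6.81 m.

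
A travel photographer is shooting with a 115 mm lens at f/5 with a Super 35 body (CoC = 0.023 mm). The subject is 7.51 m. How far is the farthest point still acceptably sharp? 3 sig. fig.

Hyperfocal distance H = f²/(N·c) + f = 115²/(5 × 0.023) + 115 = 13225/0.115 + 115 ≈ 115115.0 mm ≈ 115.1 m.
Far limit Df = s·(H − f)/(H − s) = 7510 × (115115.0 − 115) / (115115.0 − 7510) = 7510 × 115000.0 / 107605.0 ≈ 8026.1 mm ≈ 8.03 m.

8.03 m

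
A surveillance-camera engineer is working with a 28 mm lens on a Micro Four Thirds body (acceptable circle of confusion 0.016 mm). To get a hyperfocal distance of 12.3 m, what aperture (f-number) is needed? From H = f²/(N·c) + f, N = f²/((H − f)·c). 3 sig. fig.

Rearrange H = f²/(N·c) + f for N: N = f² / ((H − f)·c).
N = 28² / ((12300 − 28) × 0.016) = 784 / 196.4 ≈ 3.99.

f/3.99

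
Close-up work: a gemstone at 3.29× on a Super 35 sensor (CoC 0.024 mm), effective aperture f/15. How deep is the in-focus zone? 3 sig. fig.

At magnification m, DoF ≈ 2·N_eff·c/m² = 2 × 15 × 0.024 / 3.29² = 0.72 / 10.82 ≈ 0.0665 mm.

0.0665 mm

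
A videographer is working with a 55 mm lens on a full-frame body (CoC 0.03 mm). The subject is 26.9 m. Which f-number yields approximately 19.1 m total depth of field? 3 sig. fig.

Write h = H − f = f²/(N·c). The thin-lens limits are Dn = s·h/(h + (s−f)) and Df = s·h/(h − (s−f)), so DoF = Df − Dn = 2·s·(s−f)·h / (h² − (s−f)²).
That is a quadratic in h: DoF·h² − 2·s·(s−f)·h − DoF·(s−f)² = 0 ⇒ h = (s−f)·(s + √(s² + DoF²)) / DoF = 26845 × (26900 + √(26900² + 19100²)) / 19100 = 26845 × (26900 + 32991.2) / 19100 ≈ 84177 mm.
Then N = f²/(c·h) = 55² / (0.03 × 84177) = 3025 / 2525.3 ≈ 1.20.

f/1.20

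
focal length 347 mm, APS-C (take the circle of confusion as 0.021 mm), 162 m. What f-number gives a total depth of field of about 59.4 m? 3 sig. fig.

f/6.30

Write h = H − f = f²/(N·c). The thin-lens limits are Dn = s·h/(h + (s−f)) and Df = s·h/(h − (s−f)), so DoF = Df − Dn = 2·s·(s−f)·h / (h² − (s−f)²).
That is a quadratic in h: DoF·h² − 2·s·(s−f)·h − DoF·(s−f)² = 0 ⇒ h = (s−f)·(s + √(s² + DoF²)) / DoF = 161653 × (162000 + √(162000² + 59400²)) / 59400 = 161653 × (162000 + 172547) / 59400 ≈ 910446 mm.
Then N = f²/(c·h) = 347² / (0.021 × 910446) = 120409 / 19119 ≈ 6.30.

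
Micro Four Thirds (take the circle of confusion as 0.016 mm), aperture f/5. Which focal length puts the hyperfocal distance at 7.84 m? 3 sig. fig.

25.0 mm

From H = f²/(N·c) + f, with f ≪ H: f ≈ √(H·N·c) = √(7840 × 5 × 0.016) = √627.20 ≈ 25.04 mm.
The +f correction barely moves this — solving exactly, f² + N·c·f − N·c·H = 0 ⇒ f = (−N·c + √((N·c)² + 4·N·c·H))/2 = (−0.08 + √2508.8)/2 ≈ 25.004 mm, so f ≈ 25.0 mm.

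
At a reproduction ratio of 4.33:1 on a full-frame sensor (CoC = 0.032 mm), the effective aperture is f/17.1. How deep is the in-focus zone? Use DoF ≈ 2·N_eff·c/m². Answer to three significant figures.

0.0584 mm

At magnification m, DoF ≈ 2·N_eff·c/m² = 2 × 17.1 × 0.032 / 4.33² = 1.094 / 18.75 ≈ 0.0584 mm.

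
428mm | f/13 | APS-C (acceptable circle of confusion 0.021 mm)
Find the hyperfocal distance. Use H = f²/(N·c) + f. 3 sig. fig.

671 m

Hyperfocal distance H = f²/(N·c) + f = 428²/(13 × 0.021) + 428 = 183184/0.273 + 428 ≈ 671431.7 mm ≈ 671 m.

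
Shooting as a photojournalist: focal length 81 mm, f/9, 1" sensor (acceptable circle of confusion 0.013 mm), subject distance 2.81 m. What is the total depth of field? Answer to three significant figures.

Hyperfocal distance H = f²/(N·c) + f = 81²/(9 × 0.013) + 81 = 6561/0.117 + 81 ≈ 56157.9 mm ≈ 56.16 m.
Near limit Dn = s·(H − f)/(H + s − 2f) = 2810 × (56157.9 − 81) / (56157.9 + 2810 − 2 × 81) = 2810 × 56076.9 / 58805.9 ≈ 2679.60 mm.
Far limit Df = s·(H − f)/(H − s) = 2810 × (56157.9 − 81) / (56157.9 − 2810) = 2810 × 56076.9 / 53347.9 ≈ 2953.74 mm.
Depth of field = Df − Dn = 2953.74 − 2679.60 ≈ 274.14 mm.

274 mm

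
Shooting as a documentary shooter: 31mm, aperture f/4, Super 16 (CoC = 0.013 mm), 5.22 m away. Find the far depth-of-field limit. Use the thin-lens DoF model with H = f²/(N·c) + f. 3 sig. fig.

7.26 m

Hyperfocal distance H = f²/(N·c) + f = 31²/(4 × 0.013) + 31 = 961/0.052 + 31 ≈ 18511.8 mm ≈ 18.51 m.
Far limit Df = s·(H − f)/(H − s) = 5220 × (18511.8 − 31) / (18511.8 − 5220) = 5220 × 18480.8 / 13291.8 ≈ 7257.8 mm ≈ 7.26 m.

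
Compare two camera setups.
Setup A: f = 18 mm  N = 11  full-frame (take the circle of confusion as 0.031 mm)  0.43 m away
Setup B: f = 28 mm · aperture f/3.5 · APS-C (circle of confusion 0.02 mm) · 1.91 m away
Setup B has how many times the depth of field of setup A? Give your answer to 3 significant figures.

1.44

Setup A: H = 18²/(11×0.031) + 18 ≈ 968.1 mm; DoF = Df − Dn = 759.20 − 299.94 ≈ 459.26 mm.
Setup B: H = 28²/(3.5×0.02) + 28 ≈ 11228.0 mm; DoF = Df − Dn = 2295.77 − 1635.22 ≈ 660.55 mm.
Ratio = 660.55 / 459.26 ≈ 1.44.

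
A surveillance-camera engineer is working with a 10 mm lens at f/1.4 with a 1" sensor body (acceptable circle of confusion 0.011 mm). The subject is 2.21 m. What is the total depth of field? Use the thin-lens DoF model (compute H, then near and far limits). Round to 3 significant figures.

Hyperfocal distance H = f²/(N·c) + f = 10²/(1.4 × 0.011) + 10 = 100/0.0154 + 10 ≈ 6503.5 mm ≈ 6.504 m.
Near limit Dn = s·(H − f)/(H + s − 2f) = 2210 × (6503.5 − 10) / (6503.5 + 2210 − 2 × 10) = 2210 × 6493.5 / 8693.5 ≈ 1650.7 mm.
Far limit Df = s·(H − f)/(H − s) = 2210 × (6503.5 − 10) / (6503.5 − 2210) = 2210 × 6493.5 / 4293.5 ≈ 3342.4 mm.
Depth of field = Df − Dn = 3342.4 − 1650.7 ≈ 1691.7 mm ≈ 1.69 m.

1.69 m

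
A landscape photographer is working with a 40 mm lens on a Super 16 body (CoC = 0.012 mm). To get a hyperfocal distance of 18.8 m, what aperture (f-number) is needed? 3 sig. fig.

Rearrange H = f²/(N·c) + f for N: N = f² / ((H − f)·c).
N = 40² / ((18800 − 40) × 0.012) = 1600 / 225.1 ≈ 7.11.

f/7.11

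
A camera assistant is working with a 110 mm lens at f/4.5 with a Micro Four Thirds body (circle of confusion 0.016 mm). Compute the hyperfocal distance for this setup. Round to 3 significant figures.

168 m

Hyperfocal distance H = f²/(N·c) + f = 110²/(4.5 × 0.016) + 110 = 12100/0.072 + 110 ≈ 168165.6 mm ≈ 168 m.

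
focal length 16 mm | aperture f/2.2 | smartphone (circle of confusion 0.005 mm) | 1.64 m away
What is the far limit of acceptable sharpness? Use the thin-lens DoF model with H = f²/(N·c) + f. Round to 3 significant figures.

1.76 m

Hyperfocal distance H = f²/(N·c) + f = 16²/(2.2 × 0.005) + 16 = 256/0.011 + 16 ≈ 23288.7 mm ≈ 23.29 m.
Far limit Df = s·(H − f)/(H − s) = 1640 × (23288.7 − 16) / (23288.7 − 1640) = 1640 × 23272.7 / 21648.7 ≈ 1763.0 mm ≈ 1.76 m.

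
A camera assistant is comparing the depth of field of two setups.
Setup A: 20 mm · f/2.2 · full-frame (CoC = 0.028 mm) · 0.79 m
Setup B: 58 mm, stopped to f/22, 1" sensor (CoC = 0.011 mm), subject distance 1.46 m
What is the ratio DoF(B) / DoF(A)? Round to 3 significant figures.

Setup A: H = 20²/(2.2×0.028) + 20 ≈ 6513.5 mm; DoF = Df − Dn = 896.28 − 706.25 ≈ 190.03 mm.
Setup B: H = 58²/(22×0.011) + 58 ≈ 13958.8 mm; DoF = Df − Dn = 1623.77 − 1326.24 ≈ 297.53 mm.
Ratio = 297.53 / 190.03 ≈ 1.57.

1.57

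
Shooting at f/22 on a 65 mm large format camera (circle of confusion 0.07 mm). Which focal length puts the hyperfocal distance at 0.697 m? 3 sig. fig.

From H = f²/(N·c) + f, with f ≪ H: f ≈ √(H·N·c) = √(697 × 22 × 0.07) = √1073.4 ≈ 32.76 mm.
Exact: f² + N·c·f − N·c·H = 0 ⇒ f = (−N·c + √((N·c)² + 4·N·c·H))/2 = (−1.54 + √4295.9)/2 ≈ 32.002 mm ≈ 32.0 mm.

32.0 mm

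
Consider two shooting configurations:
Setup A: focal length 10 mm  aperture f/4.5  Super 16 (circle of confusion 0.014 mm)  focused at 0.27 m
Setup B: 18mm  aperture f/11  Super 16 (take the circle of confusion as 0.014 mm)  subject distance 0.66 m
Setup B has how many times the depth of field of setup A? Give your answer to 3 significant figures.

Setup A: H = 10²/(4.5×0.014) + 10 ≈ 1597.3 mm; DoF = Df − Dn = 322.889 − 231.999 ≈ 90.890 mm.
Setup B: H = 18²/(11×0.014) + 18 ≈ 2121.9 mm; DoF = Df − Dn = 949.84 − 505.69 ≈ 444.15 mm.
Ratio = 444.15 / 90.890 ≈ 4.89.

4.89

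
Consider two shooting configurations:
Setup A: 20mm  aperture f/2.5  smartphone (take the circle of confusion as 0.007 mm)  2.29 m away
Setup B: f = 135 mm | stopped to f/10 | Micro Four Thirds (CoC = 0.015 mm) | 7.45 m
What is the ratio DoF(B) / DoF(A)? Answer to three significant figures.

1.96

Setup A: H = 20²/(2.5×0.007) + 20 ≈ 22877.1 mm; DoF = Df − Dn = 2542.50 − 2083.12 ≈ 459.38 mm.
Setup B: H = 135²/(10×0.015) + 135 ≈ 121635.0 mm; DoF = Df − Dn = 7927.27 − 7026.94 ≈ 900.33 mm.
Ratio = 900.33 / 459.38 ≈ 1.96.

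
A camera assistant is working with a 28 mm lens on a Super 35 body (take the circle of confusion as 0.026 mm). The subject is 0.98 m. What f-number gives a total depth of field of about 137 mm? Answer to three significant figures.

Write h = H − f = f²/(N·c). The thin-lens limits are Dn = s·h/(h + (s−f)) and Df = s·h/(h − (s−f)), so DoF = Df − Dn = 2·s·(s−f)·h / (h² − (s−f)²).
That is a quadratic in h: DoF·h² − 2·s·(s−f)·h − DoF·(s−f)² = 0 ⇒ h = (s−f)·(s + √(s² + DoF²)) / DoF = 952 × (980 + √(980² + 137²)) / 137 = 952 × (980 + 989.530) / 137 ≈ 13686 mm.
Then N = f²/(c·h) = 28² / (0.026 × 13686) = 784 / 355.84 ≈ 2.20.

f/2.20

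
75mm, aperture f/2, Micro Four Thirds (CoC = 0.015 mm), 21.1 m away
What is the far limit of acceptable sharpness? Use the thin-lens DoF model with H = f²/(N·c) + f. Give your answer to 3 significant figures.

Hyperfocal distance H = f²/(N·c) + f = 75²/(2 × 0.015) + 75 = 5625/0.03 + 75 ≈ 187575.0 mm ≈ 187.6 m.
Far limit Df = s·(H − f)/(H − s) = 21100 × (187575.0 − 75) / (187575.0 − 21100) = 21100 × 187500.0 / 166475.0 ≈ 23765 mm ≈ 23.8 m.

23.8 m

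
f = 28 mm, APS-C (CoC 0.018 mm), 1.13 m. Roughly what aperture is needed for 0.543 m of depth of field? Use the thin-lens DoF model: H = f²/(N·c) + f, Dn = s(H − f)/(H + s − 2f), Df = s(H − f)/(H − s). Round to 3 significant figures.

Write h = H − f = f²/(N·c). The thin-lens limits are Dn = s·h/(h + (s−f)) and Df = s·h/(h − (s−f)), so DoF = Df − Dn = 2·s·(s−f)·h / (h² − (s−f)²).
That is a quadratic in h: DoF·h² − 2·s·(s−f)·h − DoF·(s−f)² = 0 ⇒ h = (s−f)·(s + √(s² + DoF²)) / DoF = 1102 × (1130 + √(1130² + 543²)) / 543 = 1102 × (1130 + 1253.69) / 543 ≈ 4837.6 mm.
Then N = f²/(c·h) = 28² / (0.018 × 4837.6) = 784 / 87.077 ≈ 9.

f/9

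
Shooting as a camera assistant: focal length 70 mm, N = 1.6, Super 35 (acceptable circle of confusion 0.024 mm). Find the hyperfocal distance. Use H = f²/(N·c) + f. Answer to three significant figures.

128 m

Hyperfocal distance H = f²/(N·c) + f = 70²/(1.6 × 0.024) + 70 = 4900/0.0384 + 70 ≈ 127674.2 mm ≈ 128 m.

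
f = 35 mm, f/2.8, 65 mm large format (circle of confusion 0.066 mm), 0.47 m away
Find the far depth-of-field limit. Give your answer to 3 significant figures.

Hyperfocal distance H = f²/(N·c) + f = 35²/(2.8 × 0.066) + 35 = 1225/0.1848 + 35 ≈ 6663.8 mm ≈ 6.664 m.
Far limit Df = s·(H − f)/(H − s) = 470 × (6663.8 − 35) / (6663.8 − 470) = 470 × 6628.8 / 6193.8 ≈ 503.01 mm ≈ 0.503 m.

0.503 m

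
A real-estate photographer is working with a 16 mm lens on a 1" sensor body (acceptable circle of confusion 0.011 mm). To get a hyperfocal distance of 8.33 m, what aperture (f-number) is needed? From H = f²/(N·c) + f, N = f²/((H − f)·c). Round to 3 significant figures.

f/2.80

Rearrange H = f²/(N·c) + f for N: N = f² / ((H − f)·c).
N = 16² / ((8330 − 16) × 0.011) = 256 / 91.45 ≈ 2.80.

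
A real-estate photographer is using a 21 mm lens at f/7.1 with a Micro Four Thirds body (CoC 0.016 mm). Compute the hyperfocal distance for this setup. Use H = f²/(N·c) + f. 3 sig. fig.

Hyperfocal distance H = f²/(N·c) + f = 21²/(7.1 × 0.016) + 21 = 441/0.1136 + 21 ≈ 3903.0 mm ≈ 3.90 m.

3.90 m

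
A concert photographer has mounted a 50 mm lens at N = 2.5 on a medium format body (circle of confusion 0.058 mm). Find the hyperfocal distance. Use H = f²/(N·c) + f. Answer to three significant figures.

Hyperfocal distance H = f²/(N·c) + f = 50²/(2.5 × 0.058) + 50 = 2500/0.145 + 50 ≈ 17291.4 mm ≈ 17.3 m.

17.3 m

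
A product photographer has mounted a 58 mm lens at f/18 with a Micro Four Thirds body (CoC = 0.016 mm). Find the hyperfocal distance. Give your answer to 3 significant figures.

11.7 m

Hyperfocal distance H = f²/(N·c) + f = 58²/(18 × 0.016) + 58 = 3364/0.288 + 58 ≈ 11738.6 mm ≈ 11.7 m.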